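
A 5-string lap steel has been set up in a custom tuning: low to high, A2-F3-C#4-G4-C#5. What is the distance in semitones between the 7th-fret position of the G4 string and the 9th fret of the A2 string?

G4 at fret 7 → D5 (MIDI 74); A2 at fret 9 → F#3 (MIDI 54).
74 − 54 = 20, so the two pitches are 20 semitones apart, with D5 the higher.

20 semitones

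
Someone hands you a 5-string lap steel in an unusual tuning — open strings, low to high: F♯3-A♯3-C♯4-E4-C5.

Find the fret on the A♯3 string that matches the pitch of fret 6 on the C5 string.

C5 at fret 6 is C5 + 6 semitones = F♯5.
The open A♯3 string is 14 semitones below the open C5, so the same pitch on the A♯3 string lies at fret 6 + 14 = 20.

20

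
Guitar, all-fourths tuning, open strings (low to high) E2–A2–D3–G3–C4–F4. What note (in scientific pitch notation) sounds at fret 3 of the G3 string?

The open G3 string plus 3 semitones: G–G#–A–A#.
No B→C boundary is crossed, so the octave stays at 3.
(Equivalently spelled B♭3.)

A♯3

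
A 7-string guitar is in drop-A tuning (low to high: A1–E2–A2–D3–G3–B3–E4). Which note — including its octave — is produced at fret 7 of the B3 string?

F#4

The open B3 string plus 7 semitones: B–C–C#–D–D#–E–F–F#.
The walk passes from B into C once, so the octave number goes from 3 to 4.
(Equivalently spelled Gb4.)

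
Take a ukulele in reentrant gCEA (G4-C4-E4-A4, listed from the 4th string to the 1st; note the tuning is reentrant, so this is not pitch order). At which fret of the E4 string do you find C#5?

C#5 is 9 semitones above the open E4 (E–F–F#–G–G#–A–A#–B–C–C#), so it sits at fret 9.

9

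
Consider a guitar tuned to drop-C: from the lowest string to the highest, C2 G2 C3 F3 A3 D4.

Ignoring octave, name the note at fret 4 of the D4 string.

Each fret is one semitone, so D4 + 4 = F#.
(Equivalently spelled Gb.)

F#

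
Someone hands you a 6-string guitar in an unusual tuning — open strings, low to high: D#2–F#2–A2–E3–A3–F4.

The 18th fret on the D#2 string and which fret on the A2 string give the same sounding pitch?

12

Fret 18 on D#2 is MIDI 39 + 18 = 57 (A3). On the A2 string (open MIDI 45), that pitch is 57 − 45 = fret 12.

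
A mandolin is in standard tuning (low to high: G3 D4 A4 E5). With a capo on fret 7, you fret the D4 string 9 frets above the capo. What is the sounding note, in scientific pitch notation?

The capo raises the open D4 by 7 semitones to A4; fretting 9 more gives D4 + 7 + 9 = D4 + 16 semitones = F#5.

F#5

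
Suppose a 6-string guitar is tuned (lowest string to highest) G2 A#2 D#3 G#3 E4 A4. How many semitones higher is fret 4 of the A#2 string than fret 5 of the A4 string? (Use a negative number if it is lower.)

A#2 at fret 4 → D3 (MIDI 50); A4 at fret 5 → D5 (MIDI 74).
50 − 74 = -24, so the two pitches are 24 semitones apart.

-24 semitones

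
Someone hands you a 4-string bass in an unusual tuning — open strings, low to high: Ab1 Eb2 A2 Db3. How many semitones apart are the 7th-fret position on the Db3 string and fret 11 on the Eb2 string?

Db3 at fret 7 → Ab3 (MIDI 56); Eb2 at fret 11 → D3 (MIDI 50).
56 − 50 = 6, so the two pitches are 6 semitones apart, with Ab3 the higher.

6 semitones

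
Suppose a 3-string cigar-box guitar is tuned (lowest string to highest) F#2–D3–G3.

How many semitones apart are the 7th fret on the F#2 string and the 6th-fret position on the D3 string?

F#2 at fret 7 → C#3 (MIDI 49); D3 at fret 6 → G#3 (MIDI 56).
49 − 56 = -7, so the two pitches are 7 semitones apart, with G#3 the higher.

7 semitones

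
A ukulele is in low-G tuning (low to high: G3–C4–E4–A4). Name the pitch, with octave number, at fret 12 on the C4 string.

The open C4 string plus 12 semitones: C–C#–D–D#–…–A#–B–C.
The walk passes from B into C once, so the octave number goes from 4 to 5.

C5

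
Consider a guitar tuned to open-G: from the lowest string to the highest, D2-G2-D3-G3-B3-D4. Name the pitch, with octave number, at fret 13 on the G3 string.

G3 is MIDI 55. Adding 13 gives 68, which is G♯4.

G♯4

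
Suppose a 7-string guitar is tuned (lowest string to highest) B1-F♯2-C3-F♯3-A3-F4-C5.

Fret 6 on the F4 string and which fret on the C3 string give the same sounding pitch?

23

F4 at fret 6 is F4 + 6 semitones = B4.
The open C3 string is 17 semitones below the open F4, so the same pitch on the C3 string lies at fret 6 + 17 = 23.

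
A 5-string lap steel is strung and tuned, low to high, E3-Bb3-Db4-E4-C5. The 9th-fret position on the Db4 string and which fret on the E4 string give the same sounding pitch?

Fret 9 on Db4 is MIDI 61 + 9 = 70 (Bb4). On the E4 string (open MIDI 64), that pitch is 70 − 64 = fret 6.

6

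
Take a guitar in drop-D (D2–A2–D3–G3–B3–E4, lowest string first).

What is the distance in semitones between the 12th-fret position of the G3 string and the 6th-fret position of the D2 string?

G3 at fret 12 → G4 (MIDI 67); D2 at fret 6 → G#2 (MIDI 44).
67 − 44 = 23, so the two pitches are 23 semitones apart, with G4 the higher.

23 semitones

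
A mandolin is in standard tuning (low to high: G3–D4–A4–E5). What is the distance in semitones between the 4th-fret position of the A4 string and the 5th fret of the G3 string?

A4 at fret 4 → C♯5 (MIDI 73); G3 at fret 5 → C4 (MIDI 60).
73 − 60 = 13, so the two pitches are 13 semitones apart, with C♯5 the higher.

13 semitones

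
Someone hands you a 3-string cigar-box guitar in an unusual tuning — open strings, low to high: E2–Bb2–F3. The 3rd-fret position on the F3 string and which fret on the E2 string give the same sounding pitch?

16

F3 at fret 3 is F3 + 3 semitones = Ab3.
The open E2 string is 13 semitones below the open F3, so the same pitch on the E2 string lies at fret 3 + 13 = 16.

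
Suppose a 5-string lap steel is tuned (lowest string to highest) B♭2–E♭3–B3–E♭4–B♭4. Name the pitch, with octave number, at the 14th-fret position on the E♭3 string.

F4

E♭3 is MIDI 51. Adding 14 gives 65, which is F4.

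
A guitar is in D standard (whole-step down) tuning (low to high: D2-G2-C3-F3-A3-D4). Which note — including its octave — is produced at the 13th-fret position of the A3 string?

A#4

A3 is MIDI 57. Adding 13 gives 70, which is A#4.
(Equivalently spelled Bb4.)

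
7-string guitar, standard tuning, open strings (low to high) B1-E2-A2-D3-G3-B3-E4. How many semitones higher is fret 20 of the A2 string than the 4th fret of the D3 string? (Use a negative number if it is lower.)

11 semitones

A2 at fret 20 → F4 (MIDI 65); D3 at fret 4 → F♯3 (MIDI 54).
65 − 54 = 11, so the two pitches are 11 semitones apart.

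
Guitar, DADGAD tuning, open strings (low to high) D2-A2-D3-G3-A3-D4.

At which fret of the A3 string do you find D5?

17

D5 is 17 semitones above the open A3 (A–A#–B–C–…–C–C#–D), so it sits at fret 17.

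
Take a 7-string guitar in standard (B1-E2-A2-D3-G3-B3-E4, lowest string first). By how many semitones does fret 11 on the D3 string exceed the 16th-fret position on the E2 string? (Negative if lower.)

5 semitones

D3 at fret 11 → C#4 (MIDI 61); E2 at fret 16 → G#3 (MIDI 56).
61 − 56 = 5, so the two pitches are 5 semitones apart.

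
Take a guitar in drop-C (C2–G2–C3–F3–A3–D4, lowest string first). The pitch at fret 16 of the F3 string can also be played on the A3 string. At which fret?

F3 at fret 16 is F3 + 16 semitones = A4.
The open A3 string is 4 semitones above the open F3, so the same pitch on the A3 string lies at fret 16 − 4 = 12.

12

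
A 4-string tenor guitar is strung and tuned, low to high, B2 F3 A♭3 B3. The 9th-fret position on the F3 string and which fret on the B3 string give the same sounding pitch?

F3 at fret 9 is F3 + 9 semitones = D4.
The open B3 string is 6 semitones above the open F3, so the same pitch on the B3 string lies at fret 9 − 6 = 3.

3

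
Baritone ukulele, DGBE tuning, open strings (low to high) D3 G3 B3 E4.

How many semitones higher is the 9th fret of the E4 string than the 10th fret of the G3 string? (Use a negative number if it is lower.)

8 semitones

E4 at fret 9 → C#5 (MIDI 73); G3 at fret 10 → F4 (MIDI 65).
73 − 65 = 8, so the two pitches are 8 semitones apart.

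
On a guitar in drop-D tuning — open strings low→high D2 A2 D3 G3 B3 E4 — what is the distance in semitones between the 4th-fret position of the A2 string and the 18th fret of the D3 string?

A2 at fret 4 → C#3 (MIDI 49); D3 at fret 18 → G#4 (MIDI 68).
49 − 68 = -19, so the two pitches are 19 semitones apart, with G#4 the higher.

19 semitones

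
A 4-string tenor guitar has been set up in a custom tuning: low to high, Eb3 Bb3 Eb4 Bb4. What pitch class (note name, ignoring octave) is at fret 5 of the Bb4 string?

The open Bb4 string plus 5 semitones: Bb–B–C–Db–D–Eb.

Eb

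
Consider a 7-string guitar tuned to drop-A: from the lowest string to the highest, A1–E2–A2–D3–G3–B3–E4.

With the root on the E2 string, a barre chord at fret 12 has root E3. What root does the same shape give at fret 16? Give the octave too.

Moving from fret 12 to fret 16 shifts the root by 4 semitones.
E3 up 4 semitones is G#3.

G#3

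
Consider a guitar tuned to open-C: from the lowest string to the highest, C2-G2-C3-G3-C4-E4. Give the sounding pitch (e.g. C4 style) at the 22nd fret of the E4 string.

D6

E4 is MIDI 64. Adding 22 gives 86, which is D6.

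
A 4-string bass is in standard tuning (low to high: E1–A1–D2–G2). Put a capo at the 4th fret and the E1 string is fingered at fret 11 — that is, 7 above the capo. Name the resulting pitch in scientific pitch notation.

The capo raises the open E1 by 4 semitones to G♯1; fretting 7 more gives E1 + 4 + 7 = E1 + 11 semitones = D♯2.
(Also written E♭.)

D♯2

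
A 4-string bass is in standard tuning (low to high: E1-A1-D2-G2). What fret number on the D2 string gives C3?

10

C3 is 10 semitones above the open D2 (D–D#–E–F–…–A#–B–C), so it sits at fret 10.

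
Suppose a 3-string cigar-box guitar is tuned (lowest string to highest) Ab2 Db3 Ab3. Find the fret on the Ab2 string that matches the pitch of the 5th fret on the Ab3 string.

17

Fret 5 on Ab3 is MIDI 56 + 5 = 61 (Db4). On the Ab2 string (open MIDI 44), that pitch is 61 − 44 = fret 17.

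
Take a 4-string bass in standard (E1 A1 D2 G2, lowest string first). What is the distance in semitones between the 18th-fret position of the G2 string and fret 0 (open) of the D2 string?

23 semitones

G2 at fret 18 → C#4 (MIDI 61); D2 at fret 0 → D2 (MIDI 38).
61 − 38 = 23, so the two pitches are 23 semitones apart, with C#4 the higher.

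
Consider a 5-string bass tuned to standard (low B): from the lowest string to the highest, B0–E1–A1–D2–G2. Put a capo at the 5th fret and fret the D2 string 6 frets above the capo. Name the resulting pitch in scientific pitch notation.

The capo raises the open D2 by 5 semitones to G2; fretting 6 more gives D2 + 5 + 6 = D2 + 11 semitones = C#3.

C#3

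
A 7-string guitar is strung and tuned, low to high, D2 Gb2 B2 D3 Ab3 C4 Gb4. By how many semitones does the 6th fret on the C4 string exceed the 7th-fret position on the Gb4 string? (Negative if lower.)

-7 semitones

C4 at fret 6 → Gb4 (MIDI 66); Gb4 at fret 7 → Db5 (MIDI 73).
66 − 73 = -7, so the two pitches are 7 semitones apart.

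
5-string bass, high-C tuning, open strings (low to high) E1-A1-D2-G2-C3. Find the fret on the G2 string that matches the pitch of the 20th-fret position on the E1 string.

5

Fret 20 on E1 is MIDI 28 + 20 = 48 (C3). On the G2 string (open MIDI 43), that pitch is 48 − 43 = fret 5.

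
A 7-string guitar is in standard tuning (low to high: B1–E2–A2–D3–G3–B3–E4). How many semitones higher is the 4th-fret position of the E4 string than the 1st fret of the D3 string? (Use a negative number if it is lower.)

E4 at fret 4 → G♯4 (MIDI 68); D3 at fret 1 → D♯3 (MIDI 51).
68 − 51 = 17, so the two pitches are 17 semitones apart.

17 semitones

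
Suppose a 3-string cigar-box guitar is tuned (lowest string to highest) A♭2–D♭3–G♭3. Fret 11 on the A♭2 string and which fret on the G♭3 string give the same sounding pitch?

1

Fret 11 on A♭2 is MIDI 44 + 11 = 55 (G3). On the G♭3 string (open MIDI 54), that pitch is 55 − 54 = fret 1.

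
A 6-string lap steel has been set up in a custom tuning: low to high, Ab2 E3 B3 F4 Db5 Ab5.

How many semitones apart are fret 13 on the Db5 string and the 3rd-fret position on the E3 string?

Db5 at fret 13 → D6 (MIDI 86); E3 at fret 3 → G3 (MIDI 55).
86 − 55 = 31, so the two pitches are 31 semitones apart, with D6 the higher.

31 semitones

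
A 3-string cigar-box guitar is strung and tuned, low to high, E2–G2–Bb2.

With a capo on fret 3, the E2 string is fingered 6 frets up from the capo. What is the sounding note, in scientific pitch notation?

Db3

The capo raises the open E2 by 3 semitones to G2; fretting 6 more gives E2 + 3 + 6 = E2 + 9 semitones = Db3.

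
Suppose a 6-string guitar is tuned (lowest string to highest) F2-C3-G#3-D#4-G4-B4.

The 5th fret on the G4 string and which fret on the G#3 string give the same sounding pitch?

16

G4 at fret 5 is G4 + 5 semitones = C5.
The open G#3 string is 11 semitones below the open G4, so the same pitch on the G#3 string lies at fret 5 + 11 = 16.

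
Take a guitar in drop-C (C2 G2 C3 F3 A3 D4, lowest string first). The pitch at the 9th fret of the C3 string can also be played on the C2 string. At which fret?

21

C3 at fret 9 is C3 + 9 semitones = A3.
The open C2 string is 12 semitones below the open C3, so the same pitch on the C2 string lies at fret 9 + 12 = 21.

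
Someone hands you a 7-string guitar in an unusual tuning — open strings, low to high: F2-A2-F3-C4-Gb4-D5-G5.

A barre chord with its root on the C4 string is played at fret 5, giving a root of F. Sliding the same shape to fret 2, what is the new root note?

Moving from fret 5 to fret 2 shifts the root by -3 semitones.
F down 3 semitones is D.

D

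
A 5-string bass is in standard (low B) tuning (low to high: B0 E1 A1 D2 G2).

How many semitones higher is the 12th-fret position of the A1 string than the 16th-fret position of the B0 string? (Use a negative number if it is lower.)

6 semitones

A1 at fret 12 → A2 (MIDI 45); B0 at fret 16 → D#2 (MIDI 39).
45 − 39 = 6, so the two pitches are 6 semitones apart.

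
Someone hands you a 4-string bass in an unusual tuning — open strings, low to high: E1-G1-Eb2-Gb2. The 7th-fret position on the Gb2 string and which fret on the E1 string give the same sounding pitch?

21

Fret 7 on Gb2 is MIDI 42 + 7 = 49 (Db3). On the E1 string (open MIDI 28), that pitch is 49 − 28 = fret 21.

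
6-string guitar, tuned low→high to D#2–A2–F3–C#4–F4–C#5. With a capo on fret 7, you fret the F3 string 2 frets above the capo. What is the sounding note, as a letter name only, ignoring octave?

D

The capo raises the open F3 by 7 semitones to C4; fretting 2 more gives F3 + 7 + 2 = F3 + 9 semitones, landing on D.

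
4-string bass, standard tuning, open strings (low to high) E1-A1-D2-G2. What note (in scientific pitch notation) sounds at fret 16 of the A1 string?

A1 is MIDI 33. Adding 16 gives 49, which is C#3.

C#3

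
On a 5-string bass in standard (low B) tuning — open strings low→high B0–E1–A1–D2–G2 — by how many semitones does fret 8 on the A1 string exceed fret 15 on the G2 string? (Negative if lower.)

A1 at fret 8 → F2 (MIDI 41); G2 at fret 15 → A♯3 (MIDI 58).
41 − 58 = -17, so the two pitches are 17 semitones apart.

-17 semitones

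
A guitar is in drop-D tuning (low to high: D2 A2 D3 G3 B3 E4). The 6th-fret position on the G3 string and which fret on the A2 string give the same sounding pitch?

Fret 6 on G3 is MIDI 55 + 6 = 61 (C#4). On the A2 string (open MIDI 45), that pitch is 61 − 45 = fret 16.

16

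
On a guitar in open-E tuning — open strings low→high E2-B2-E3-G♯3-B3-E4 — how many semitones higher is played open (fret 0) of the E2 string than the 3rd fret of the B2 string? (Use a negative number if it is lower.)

-10 semitones

E2 at fret 0 → E2 (MIDI 40); B2 at fret 3 → D3 (MIDI 50).
40 − 50 = -10, so the two pitches are 10 semitones apart.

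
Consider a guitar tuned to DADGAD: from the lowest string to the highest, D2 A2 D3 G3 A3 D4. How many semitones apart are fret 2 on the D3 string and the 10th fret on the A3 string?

15 semitones

D3 at fret 2 → E3 (MIDI 52); A3 at fret 10 → G4 (MIDI 67).
52 − 67 = -15, so the two pitches are 15 semitones apart, with G4 the higher.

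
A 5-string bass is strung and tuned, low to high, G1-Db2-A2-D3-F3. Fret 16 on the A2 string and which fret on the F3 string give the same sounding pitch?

A2 at fret 16 is A2 + 16 semitones = Db4.
The open F3 string is 8 semitones above the open A2, so the same pitch on the F3 string lies at fret 16 − 8 = 8.

8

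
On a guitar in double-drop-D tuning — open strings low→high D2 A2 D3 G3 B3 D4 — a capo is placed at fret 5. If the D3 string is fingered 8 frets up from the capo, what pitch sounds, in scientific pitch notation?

D#4

The capo raises the open D3 by 5 semitones to G3; fretting 8 more gives D3 + 5 + 8 = D3 + 13 semitones = D#4.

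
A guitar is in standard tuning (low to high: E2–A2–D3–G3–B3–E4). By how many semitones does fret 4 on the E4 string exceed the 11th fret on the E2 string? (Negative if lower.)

17 semitones

E4 at fret 4 → G#4 (MIDI 68); E2 at fret 11 → D#3 (MIDI 51).
68 − 51 = 17, so the two pitches are 17 semitones apart.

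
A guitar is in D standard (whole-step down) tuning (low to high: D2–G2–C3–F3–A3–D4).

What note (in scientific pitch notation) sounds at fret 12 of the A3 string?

The open A3 string plus 12 semitones: A–A#–B–C–…–G–G#–A.
The walk passes from B into C once, so the octave number goes from 3 to 4.

A4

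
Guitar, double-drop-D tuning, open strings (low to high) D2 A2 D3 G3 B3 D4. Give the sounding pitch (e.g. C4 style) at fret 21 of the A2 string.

The open A2 string plus 21 semitones: A–A#–B–C–…–E–F–F#.
The walk passes from B into C 2 times, so the octave number goes from 2 to 4.
(Equivalently spelled Gb4.)

F#4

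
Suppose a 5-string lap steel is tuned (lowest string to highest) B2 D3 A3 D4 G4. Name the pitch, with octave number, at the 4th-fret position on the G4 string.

The open G4 string plus 4 semitones: G–G#–A–A#–B.
No B→C boundary is crossed, so the octave stays at 4.

B4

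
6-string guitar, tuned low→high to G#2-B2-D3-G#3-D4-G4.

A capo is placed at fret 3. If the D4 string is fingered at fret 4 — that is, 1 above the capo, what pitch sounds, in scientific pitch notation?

F#4

The capo raises the open D4 by 3 semitones to F4; fretting 1 more gives D4 + 3 + 1 = D4 + 4 semitones = F#4.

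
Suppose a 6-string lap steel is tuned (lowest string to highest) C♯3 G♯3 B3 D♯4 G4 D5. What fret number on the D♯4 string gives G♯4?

G♯4 is 5 semitones above the open D♯4 (D#–E–F–F#–G–G#), so it sits at fret 5.

5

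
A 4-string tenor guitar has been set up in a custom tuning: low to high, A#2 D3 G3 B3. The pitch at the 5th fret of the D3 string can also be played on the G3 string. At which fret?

D3 at fret 5 is D3 + 5 semitones = G3.
The open G3 string is 5 semitones above the open D3, so the same pitch on the G3 string lies at fret 5 − 5 = 0.

0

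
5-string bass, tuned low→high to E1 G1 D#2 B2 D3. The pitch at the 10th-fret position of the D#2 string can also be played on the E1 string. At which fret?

Fret 10 on D#2 is MIDI 39 + 10 = 49 (C#3). On the E1 string (open MIDI 28), that pitch is 49 − 28 = fret 21.

21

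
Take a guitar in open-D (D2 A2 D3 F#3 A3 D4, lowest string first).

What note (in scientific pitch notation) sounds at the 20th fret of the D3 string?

A#4

D3 is MIDI 50. Adding 20 gives 70, which is A#4.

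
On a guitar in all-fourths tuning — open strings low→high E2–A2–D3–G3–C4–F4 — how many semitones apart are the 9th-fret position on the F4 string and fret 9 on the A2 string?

F4 at fret 9 → D5 (MIDI 74); A2 at fret 9 → F#3 (MIDI 54).
74 − 54 = 20, so the two pitches are 20 semitones apart, with D5 the higher.

20 semitones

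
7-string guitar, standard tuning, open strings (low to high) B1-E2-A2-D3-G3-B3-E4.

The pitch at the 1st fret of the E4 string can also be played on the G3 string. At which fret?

Fret 1 on E4 is MIDI 64 + 1 = 65 (F4). On the G3 string (open MIDI 55), that pitch is 65 − 55 = fret 10.

10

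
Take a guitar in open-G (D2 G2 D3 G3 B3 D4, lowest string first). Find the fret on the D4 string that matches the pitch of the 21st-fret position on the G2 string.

Fret 21 on G2 is MIDI 43 + 21 = 64 (E4). On the D4 string (open MIDI 62), that pitch is 64 − 62 = fret 2.

2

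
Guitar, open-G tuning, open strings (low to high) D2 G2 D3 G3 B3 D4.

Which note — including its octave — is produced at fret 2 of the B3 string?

C#4

Each fret is one semitone, so B3 + 2 = C#4.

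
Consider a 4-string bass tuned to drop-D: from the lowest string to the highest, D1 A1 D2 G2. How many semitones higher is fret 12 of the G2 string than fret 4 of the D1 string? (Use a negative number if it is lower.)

G2 at fret 12 → G3 (MIDI 55); D1 at fret 4 → F♯1 (MIDI 30).
55 − 30 = 25, so the two pitches are 25 semitones apart.

25 semitones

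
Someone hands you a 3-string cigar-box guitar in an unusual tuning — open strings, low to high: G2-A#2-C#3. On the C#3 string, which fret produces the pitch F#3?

5

F#3 is 5 semitones above the open C#3 (C#–D–D#–E–F–F#), so it sits at fret 5.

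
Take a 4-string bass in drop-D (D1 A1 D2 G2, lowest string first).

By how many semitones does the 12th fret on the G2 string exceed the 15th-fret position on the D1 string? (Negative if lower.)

14 semitones

G2 at fret 12 → G3 (MIDI 55); D1 at fret 15 → F2 (MIDI 41).
55 − 41 = 14, so the two pitches are 14 semitones apart.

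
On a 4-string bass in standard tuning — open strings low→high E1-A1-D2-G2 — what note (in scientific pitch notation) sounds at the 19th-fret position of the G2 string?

The open G2 string plus 19 semitones: G–G#–A–A#–…–C–C#–D.
The walk passes from B into C 2 times, so the octave number goes from 2 to 4.

D4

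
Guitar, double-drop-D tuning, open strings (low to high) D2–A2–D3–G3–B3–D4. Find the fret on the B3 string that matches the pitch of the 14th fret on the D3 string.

5

D3 at fret 14 is D3 + 14 semitones = E4.
The open B3 string is 9 semitones above the open D3, so the same pitch on the B3 string lies at fret 14 − 9 = 5.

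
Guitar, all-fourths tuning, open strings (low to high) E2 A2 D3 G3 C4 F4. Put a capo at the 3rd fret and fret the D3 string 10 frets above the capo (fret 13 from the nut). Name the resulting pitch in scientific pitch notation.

The capo raises the open D3 by 3 semitones to F3; fretting 10 more gives D3 + 3 + 10 = D3 + 13 semitones = D#4.
(Also written Eb.)

D#4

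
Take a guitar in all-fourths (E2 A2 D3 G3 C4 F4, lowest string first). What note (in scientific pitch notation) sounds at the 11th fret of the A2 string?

The open A2 string plus 11 semitones: A–A#–B–C–…–F#–G–G#.
The walk passes from B into C once, so the octave number goes from 2 to 3.

G♯3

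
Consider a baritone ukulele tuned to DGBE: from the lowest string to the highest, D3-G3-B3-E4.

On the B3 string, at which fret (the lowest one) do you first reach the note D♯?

4

From B3, count semitones up the chromatic scale until reaching D♯: B–C–C#–D–D# — 4 steps.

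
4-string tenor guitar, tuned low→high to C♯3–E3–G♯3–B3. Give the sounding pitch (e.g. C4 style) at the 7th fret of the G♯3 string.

Each fret is one semitone, so G♯3 + 7 = D♯4.
(Equivalently spelled E♭4.)

D♯4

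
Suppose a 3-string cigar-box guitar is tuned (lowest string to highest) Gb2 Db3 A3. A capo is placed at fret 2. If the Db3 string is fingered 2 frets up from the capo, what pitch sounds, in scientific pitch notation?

The capo raises the open Db3 by 2 semitones to Eb3; fretting 2 more gives Db3 + 2 + 2 = Db3 + 4 semitones = F3.

F3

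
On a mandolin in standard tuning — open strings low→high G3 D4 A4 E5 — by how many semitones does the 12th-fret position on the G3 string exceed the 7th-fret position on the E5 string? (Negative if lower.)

-16 semitones

G3 at fret 12 → G4 (MIDI 67); E5 at fret 7 → B5 (MIDI 83).
67 − 83 = -16, so the two pitches are 16 semitones apart.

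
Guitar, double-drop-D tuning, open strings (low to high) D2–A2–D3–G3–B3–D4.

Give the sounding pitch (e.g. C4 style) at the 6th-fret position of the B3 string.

F4

The open B3 string plus 6 semitones: B–C–C#–D–D#–E–F.
The walk passes from B into C once, so the octave number goes from 3 to 4.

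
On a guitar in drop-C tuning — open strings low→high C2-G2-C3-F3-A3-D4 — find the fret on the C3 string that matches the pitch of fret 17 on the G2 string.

12

G2 at fret 17 is G2 + 17 semitones = C4.
The open C3 string is 5 semitones above the open G2, so the same pitch on the C3 string lies at fret 17 − 5 = 12.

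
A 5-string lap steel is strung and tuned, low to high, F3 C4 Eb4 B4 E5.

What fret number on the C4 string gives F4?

5

F4 is 5 semitones above the open C4 (C–Db–D–Eb–E–F), so it sits at fret 5.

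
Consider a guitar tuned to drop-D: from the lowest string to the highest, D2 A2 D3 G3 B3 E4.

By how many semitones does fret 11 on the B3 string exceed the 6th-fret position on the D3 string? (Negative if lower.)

14 semitones

B3 at fret 11 → A#4 (MIDI 70); D3 at fret 6 → G#3 (MIDI 56).
70 − 56 = 14, so the two pitches are 14 semitones apart.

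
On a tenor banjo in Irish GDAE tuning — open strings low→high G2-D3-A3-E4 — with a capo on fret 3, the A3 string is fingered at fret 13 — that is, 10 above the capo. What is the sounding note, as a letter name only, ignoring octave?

The capo raises the open A3 by 3 semitones to C4; fretting 10 more gives A3 + 3 + 10 = A3 + 13 semitones, landing on A#.

A#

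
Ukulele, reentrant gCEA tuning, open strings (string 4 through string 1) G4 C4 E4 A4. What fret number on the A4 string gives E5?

E5 is 7 semitones above the open A4 (A–A#–B–C–C#–D–D#–E), so it sits at fret 7.

7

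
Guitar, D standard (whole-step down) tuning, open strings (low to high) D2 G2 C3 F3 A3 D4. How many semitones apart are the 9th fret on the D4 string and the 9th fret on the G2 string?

D4 at fret 9 → B4 (MIDI 71); G2 at fret 9 → E3 (MIDI 52).
71 − 52 = 19, so the two pitches are 19 semitones apart, with B4 the higher.

19 semitones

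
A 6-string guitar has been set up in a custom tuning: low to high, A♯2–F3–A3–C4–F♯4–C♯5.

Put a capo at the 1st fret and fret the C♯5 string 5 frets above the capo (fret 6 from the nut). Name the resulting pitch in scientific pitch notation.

G5

The capo raises the open C♯5 by 1 semitone to D5; fretting 5 more gives C♯5 + 1 + 5 = C♯5 + 6 semitones = G5.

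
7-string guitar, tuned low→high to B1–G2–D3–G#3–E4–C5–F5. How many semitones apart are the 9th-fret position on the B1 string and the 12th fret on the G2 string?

B1 at fret 9 → G#2 (MIDI 44); G2 at fret 12 → G3 (MIDI 55).
44 − 55 = -11, so the two pitches are 11 semitones apart, with G3 the higher.

11 semitones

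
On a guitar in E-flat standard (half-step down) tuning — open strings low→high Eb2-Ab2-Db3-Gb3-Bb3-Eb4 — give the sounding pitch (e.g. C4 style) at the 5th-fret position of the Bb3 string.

Bb3 is MIDI 58. Adding 5 gives 63, which is Eb4.
(Equivalently spelled D#4.)

Eb4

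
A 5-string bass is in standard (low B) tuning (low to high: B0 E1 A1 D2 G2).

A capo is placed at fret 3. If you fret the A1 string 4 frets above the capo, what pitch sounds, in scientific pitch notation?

E2

The capo raises the open A1 by 3 semitones to C2; fretting 4 more gives A1 + 3 + 4 = A1 + 7 semitones = E2.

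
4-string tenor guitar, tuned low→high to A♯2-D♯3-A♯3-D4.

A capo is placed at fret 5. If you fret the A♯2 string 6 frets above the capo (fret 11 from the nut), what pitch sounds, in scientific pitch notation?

A3

The capo raises the open A♯2 by 5 semitones to D♯3; fretting 6 more gives A♯2 + 5 + 6 = A♯2 + 11 semitones = A3.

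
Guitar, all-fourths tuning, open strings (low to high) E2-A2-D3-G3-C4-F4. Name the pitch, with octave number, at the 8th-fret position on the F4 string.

C#5

Each fret is one semitone, so F4 + 8 = C#5.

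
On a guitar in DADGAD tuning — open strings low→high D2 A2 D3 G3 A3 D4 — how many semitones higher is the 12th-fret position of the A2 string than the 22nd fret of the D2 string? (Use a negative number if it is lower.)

-3 semitones

A2 at fret 12 → A3 (MIDI 57); D2 at fret 22 → C4 (MIDI 60).
57 − 60 = -3, so the two pitches are 3 semitones apart.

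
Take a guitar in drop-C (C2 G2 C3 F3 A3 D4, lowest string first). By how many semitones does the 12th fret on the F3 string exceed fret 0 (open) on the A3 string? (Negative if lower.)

8 semitones

F3 at fret 12 → F4 (MIDI 65); A3 at fret 0 → A3 (MIDI 57).
65 − 57 = 8, so the two pitches are 8 semitones apart.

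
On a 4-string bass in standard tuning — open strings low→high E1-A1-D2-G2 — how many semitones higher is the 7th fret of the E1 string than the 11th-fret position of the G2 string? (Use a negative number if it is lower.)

-19 semitones

E1 at fret 7 → B1 (MIDI 35); G2 at fret 11 → F#3 (MIDI 54).
35 − 54 = -19, so the two pitches are 19 semitones apart.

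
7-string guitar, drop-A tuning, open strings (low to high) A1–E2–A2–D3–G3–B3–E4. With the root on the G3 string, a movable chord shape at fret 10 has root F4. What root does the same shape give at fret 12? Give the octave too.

G4

Moving from fret 10 to fret 12 shifts the root by 2 semitones.
F4 up 2 semitones is G4.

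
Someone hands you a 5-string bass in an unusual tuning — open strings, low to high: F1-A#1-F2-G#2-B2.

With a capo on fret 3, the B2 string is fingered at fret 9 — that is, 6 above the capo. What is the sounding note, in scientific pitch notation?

G#3

The capo raises the open B2 by 3 semitones to D3; fretting 6 more gives B2 + 3 + 6 = B2 + 9 semitones = G#3.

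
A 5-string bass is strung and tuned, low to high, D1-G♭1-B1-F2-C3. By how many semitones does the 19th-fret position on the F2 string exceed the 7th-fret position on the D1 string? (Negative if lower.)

27 semitones

F2 at fret 19 → C4 (MIDI 60); D1 at fret 7 → A1 (MIDI 33).
60 − 33 = 27, so the two pitches are 27 semitones apart.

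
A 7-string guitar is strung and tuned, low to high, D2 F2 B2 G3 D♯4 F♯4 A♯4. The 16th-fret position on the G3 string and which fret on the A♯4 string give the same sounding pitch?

G3 at fret 16 is G3 + 16 semitones = B4.
The open A♯4 string is 15 semitones above the open G3, so the same pitch on the A♯4 string lies at fret 16 − 15 = 1.

1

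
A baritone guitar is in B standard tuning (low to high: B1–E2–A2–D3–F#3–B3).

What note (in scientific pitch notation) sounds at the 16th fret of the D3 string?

D3 is MIDI 50. Adding 16 gives 66, which is F#4.

F#4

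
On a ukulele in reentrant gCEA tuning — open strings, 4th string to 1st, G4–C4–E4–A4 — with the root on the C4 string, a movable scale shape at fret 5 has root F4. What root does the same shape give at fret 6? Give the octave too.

F#4

Moving from fret 5 to fret 6 shifts the root by 1 semitone.
F4 up 1 semitone is F#4.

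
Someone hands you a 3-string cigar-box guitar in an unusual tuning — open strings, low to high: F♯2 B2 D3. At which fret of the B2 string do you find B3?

12

B3 is 12 semitones above the open B2 (B–C–C#–D–…–A–A#–B), so it sits at fret 12.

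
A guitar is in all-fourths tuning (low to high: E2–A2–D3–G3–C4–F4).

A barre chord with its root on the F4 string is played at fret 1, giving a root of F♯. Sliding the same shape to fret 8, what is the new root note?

Moving from fret 1 to fret 8 shifts the root by 7 semitones.
F♯ up 7 semitones is C♯.

C♯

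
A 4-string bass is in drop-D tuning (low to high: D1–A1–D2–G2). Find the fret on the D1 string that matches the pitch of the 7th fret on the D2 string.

19

D2 at fret 7 is D2 + 7 semitones = A2.
The open D1 string is 12 semitones below the open D2, so the same pitch on the D1 string lies at fret 7 + 12 = 19.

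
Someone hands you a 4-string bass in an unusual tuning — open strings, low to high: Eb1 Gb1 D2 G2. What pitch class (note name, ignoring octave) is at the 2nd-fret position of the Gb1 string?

Gb1 is MIDI 30. Adding 2 gives 32; 32 mod 12 = 8, i.e. Ab.

Ab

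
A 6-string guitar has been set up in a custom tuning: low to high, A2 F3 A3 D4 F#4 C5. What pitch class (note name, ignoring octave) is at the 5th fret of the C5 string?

The open C5 string plus 5 semitones: C–C#–D–D#–E–F.

F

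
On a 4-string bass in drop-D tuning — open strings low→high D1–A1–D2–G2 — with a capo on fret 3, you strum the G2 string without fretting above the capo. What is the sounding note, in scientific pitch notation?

The capo raises the open G2 by 3 semitones to A#2; fretting 0 more gives G2 + 3 + 0 = G2 + 3 semitones = A#2.
(Also written Bb.)

A#2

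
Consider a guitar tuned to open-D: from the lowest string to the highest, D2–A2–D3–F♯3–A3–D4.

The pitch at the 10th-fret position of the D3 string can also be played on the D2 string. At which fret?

22

D3 at fret 10 is D3 + 10 semitones = C4.
The open D2 string is 12 semitones below the open D3, so the same pitch on the D2 string lies at fret 10 + 12 = 22.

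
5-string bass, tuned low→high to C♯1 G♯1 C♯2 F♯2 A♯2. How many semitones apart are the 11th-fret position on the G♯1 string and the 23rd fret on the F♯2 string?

G♯1 at fret 11 → G2 (MIDI 43); F♯2 at fret 23 → F4 (MIDI 65).
43 − 65 = -22, so the two pitches are 22 semitones apart, with F4 the higher.

22 semitones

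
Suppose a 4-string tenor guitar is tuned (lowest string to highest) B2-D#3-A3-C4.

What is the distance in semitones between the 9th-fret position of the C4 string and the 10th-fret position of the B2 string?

C4 at fret 9 → A4 (MIDI 69); B2 at fret 10 → A3 (MIDI 57).
69 − 57 = 12, so the two pitches are 12 semitones apart, with A4 the higher.

12 semitones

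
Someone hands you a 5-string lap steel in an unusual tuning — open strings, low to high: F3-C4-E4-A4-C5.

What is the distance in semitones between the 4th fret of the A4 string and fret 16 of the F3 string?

4 semitones

A4 at fret 4 → Db5 (MIDI 73); F3 at fret 16 → A4 (MIDI 69).
73 − 69 = 4, so the two pitches are 4 semitones apart, with Db5 the higher.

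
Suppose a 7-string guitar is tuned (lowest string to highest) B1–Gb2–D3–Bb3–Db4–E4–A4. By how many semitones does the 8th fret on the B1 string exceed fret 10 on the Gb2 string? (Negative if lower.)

B1 at fret 8 → G2 (MIDI 43); Gb2 at fret 10 → E3 (MIDI 52).
43 − 52 = -9, so the two pitches are 9 semitones apart.

-9 semitones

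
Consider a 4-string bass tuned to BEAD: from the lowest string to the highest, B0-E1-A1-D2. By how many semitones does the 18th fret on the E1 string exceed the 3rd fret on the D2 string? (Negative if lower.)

5 semitones

E1 at fret 18 → A#2 (MIDI 46); D2 at fret 3 → F2 (MIDI 41).
46 − 41 = 5, so the two pitches are 5 semitones apart.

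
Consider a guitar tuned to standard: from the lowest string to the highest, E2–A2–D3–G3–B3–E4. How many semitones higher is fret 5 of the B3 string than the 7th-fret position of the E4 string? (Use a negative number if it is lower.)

-7 semitones

B3 at fret 5 → E4 (MIDI 64); E4 at fret 7 → B4 (MIDI 71).
64 − 71 = -7, so the two pitches are 7 semitones apart.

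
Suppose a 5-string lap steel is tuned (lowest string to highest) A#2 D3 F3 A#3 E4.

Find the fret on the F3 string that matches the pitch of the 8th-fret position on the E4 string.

Fret 8 on E4 is MIDI 64 + 8 = 72 (C5). On the F3 string (open MIDI 53), that pitch is 72 − 53 = fret 19.

19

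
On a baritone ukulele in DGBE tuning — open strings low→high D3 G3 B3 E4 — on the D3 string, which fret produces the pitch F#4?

16

F#4 is 16 semitones above the open D3 (D–D#–E–F–…–E–F–F#), so it sits at fret 16.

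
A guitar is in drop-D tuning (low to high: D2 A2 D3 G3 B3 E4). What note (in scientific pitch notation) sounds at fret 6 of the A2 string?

A2 is MIDI 45. Adding 6 gives 51, which is D#3.
(Equivalently spelled Eb3.)

D#3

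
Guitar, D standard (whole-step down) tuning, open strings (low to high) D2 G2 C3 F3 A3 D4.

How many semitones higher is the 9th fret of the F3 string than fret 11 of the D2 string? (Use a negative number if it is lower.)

13 semitones

F3 at fret 9 → D4 (MIDI 62); D2 at fret 11 → C#3 (MIDI 49).
62 − 49 = 13, so the two pitches are 13 semitones apart.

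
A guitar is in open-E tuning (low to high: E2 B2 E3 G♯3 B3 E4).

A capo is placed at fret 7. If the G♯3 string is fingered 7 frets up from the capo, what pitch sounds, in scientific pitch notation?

The capo raises the open G♯3 by 7 semitones to D♯4; fretting 7 more gives G♯3 + 7 + 7 = G♯3 + 14 semitones = A♯4.
(Also written B♭.)

A♯4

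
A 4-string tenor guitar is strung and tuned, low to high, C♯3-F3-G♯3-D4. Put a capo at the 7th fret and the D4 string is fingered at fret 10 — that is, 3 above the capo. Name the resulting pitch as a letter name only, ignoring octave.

C

The capo raises the open D4 by 7 semitones to A4; fretting 3 more gives D4 + 7 + 3 = D4 + 10 semitones, landing on C.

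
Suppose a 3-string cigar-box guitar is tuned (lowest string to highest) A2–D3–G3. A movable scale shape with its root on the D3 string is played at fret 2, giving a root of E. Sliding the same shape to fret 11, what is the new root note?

C#

Moving from fret 2 to fret 11 shifts the root by 9 semitones.
E up 9 semitones is C#.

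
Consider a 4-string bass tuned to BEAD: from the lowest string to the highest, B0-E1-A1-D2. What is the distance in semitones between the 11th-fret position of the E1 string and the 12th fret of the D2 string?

11 semitones

E1 at fret 11 → D♯2 (MIDI 39); D2 at fret 12 → D3 (MIDI 50).
39 − 50 = -11, so the two pitches are 11 semitones apart, with D3 the higher.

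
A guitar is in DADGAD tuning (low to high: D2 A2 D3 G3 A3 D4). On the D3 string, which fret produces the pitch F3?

F3 is 3 semitones above the open D3 (D–D#–E–F), so it sits at fret 3.

3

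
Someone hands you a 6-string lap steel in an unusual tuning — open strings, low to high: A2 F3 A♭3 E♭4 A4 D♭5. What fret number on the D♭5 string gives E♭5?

2

E♭5 is 2 semitones above the open D♭5 (Db–D–Eb), so it sits at fret 2.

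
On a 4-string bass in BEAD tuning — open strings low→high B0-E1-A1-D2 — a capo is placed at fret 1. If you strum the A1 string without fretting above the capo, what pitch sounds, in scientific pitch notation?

The capo raises the open A1 by 1 semitone to A#1; fretting 0 more gives A1 + 1 + 0 = A1 + 1 semitone = A#1.

A#1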